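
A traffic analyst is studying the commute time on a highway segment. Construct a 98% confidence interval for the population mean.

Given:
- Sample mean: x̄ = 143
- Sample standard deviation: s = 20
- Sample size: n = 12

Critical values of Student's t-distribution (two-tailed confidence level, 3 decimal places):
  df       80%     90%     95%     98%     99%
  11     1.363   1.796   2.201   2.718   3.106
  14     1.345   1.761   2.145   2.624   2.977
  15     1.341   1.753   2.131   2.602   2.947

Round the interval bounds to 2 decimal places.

The population standard deviation σ is unknown (only the sample standard deviation s is given), so use a t-interval with df = n - 1 = 12 - 1 = 11.

For 98% confidence with df = 11, t* = 2.718 (from t-table)

Standard error: SE = s/√n = 20/√12 = 5.773503

Margin of error: E = t* × SE = 2.718 × 5.773503 = 15.6924

T-interval: x̄ ± E = 143 ± 15.6924 = (127.3076, 158.6924)

Rounded to 2 decimal places:

(127.31, 158.69)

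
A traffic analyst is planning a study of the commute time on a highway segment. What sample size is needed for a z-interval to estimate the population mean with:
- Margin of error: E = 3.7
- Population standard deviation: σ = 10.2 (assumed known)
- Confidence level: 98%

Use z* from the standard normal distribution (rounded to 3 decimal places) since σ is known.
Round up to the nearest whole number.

Using z* since population σ is known (z-interval formula).

For 98% confidence, z* = 2.326 (from standard normal table)

Sample size formula for z-interval: n = (z*σ/E)²

n = (2.326 × 10.2 / 3.7)²
  = (6.412216)²
  = 41.1165

Round up to the nearest whole number: n = 42

42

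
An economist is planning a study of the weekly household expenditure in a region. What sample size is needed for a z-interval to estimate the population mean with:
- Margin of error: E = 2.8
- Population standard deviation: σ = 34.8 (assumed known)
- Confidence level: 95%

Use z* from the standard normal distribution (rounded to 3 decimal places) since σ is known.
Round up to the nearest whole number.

Using z* since population σ is known (z-interval formula).

For 95% confidence, z* = 1.96 (from standard normal table)

Sample size formula for z-interval: n = (z*σ/E)²

n = (1.96 × 34.8 / 2.8)²
  = (24.360000)²
  = 593.4096

Round up to the nearest whole number: n = 594

594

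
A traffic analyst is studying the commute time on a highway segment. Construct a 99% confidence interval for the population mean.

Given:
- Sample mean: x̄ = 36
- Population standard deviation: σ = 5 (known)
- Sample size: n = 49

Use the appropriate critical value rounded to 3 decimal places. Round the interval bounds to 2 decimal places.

The population standard deviation σ is known, so use a z-interval (standard normal critical value).

For 99% confidence, z* = 2.576 (from standard normal table)

Standard error: SE = σ/√n = 5/√49 = 0.714286

Margin of error: E = z* × SE = 2.576 × 0.714286 = 1.8400

Z-interval: x̄ ± E = 36 ± 1.8400 = (34.1600, 37.8400)

Rounded to 2 decimal places:

(34.16, 37.84)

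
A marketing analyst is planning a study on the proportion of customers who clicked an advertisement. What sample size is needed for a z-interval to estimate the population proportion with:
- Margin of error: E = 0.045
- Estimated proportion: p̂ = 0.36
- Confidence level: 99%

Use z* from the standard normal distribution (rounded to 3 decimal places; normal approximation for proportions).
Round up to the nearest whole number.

Using z* for proportion z-interval (normal approximation).

For 99% confidence, z* = 2.576 (from standard normal table)

Sample size formula for proportion z-interval: n = z*²p̂(1-p̂)/E²

n = 2.576² × 0.36 × 0.64 / 0.045²
  = 6.635776 × 0.2304 / 0.002025
  = 755.0038

Round up to the nearest whole number: n = 756

756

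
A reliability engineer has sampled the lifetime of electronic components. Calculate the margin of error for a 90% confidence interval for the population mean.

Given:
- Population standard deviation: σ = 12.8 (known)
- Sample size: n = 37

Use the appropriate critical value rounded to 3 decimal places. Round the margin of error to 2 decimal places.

The population standard deviation σ is known, so use the z-interval margin of error formula.

For 90% confidence, z* = 1.645 (from standard normal table)

Margin of error formula for z-interval: E = z* × σ/√n

E = 1.645 × 12.8/√37
  = 1.645 × 2.104307
  = 3.4616

Rounded to 2 decimal places:

3.46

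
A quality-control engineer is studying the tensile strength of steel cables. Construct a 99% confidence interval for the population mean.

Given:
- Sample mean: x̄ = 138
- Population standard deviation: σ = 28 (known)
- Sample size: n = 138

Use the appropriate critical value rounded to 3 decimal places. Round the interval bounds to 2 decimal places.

The population standard deviation σ is known, so use a z-interval (standard normal critical value).

For 99% confidence, z* = 2.576 (from standard normal table)

Standard error: SE = σ/√n = 28/√138 = 2.383518

Margin of error: E = z* × SE = 2.576 × 2.383518 = 6.1399

Z-interval: x̄ ± E = 138 ± 6.1399 = (131.8601, 144.1399)

Rounded to 2 decimal places:

(131.86, 144.14)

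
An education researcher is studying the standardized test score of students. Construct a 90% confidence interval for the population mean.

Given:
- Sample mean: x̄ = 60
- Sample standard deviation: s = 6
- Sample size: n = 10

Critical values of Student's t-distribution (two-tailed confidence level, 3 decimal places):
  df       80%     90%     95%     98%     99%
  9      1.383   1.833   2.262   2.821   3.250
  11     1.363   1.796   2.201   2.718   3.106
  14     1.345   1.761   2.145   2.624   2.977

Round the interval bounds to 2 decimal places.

The population standard deviation σ is unknown (only the sample standard deviation s is given), so use a t-interval with df = n - 1 = 10 - 1 = 9.

For 90% confidence with df = 9, t* = 1.833 (from t-table)

Standard error: SE = s/√n = 6/√10 = 1.897367

Margin of error: E = t* × SE = 1.833 × 1.897367 = 3.4779

T-interval: x̄ ± E = 60 ± 3.4779 = (56.5221, 63.4779)

Rounded to 2 decimal places:

(56.52, 63.48)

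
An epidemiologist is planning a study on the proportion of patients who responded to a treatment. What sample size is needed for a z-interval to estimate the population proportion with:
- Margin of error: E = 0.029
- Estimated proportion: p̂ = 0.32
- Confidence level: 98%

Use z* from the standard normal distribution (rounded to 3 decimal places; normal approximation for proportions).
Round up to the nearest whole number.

Using z* for proportion z-interval (normal approximation).

For 98% confidence, z* = 2.326 (from standard normal table)

Sample size formula for proportion z-interval: n = z*²p̂(1-p̂)/E²

n = 2.326² × 0.32 × 0.68 / 0.029²
  = 5.410276 × 0.2176 / 0.000841
  = 1399.8526

Round up to the nearest whole number: n = 1400

1400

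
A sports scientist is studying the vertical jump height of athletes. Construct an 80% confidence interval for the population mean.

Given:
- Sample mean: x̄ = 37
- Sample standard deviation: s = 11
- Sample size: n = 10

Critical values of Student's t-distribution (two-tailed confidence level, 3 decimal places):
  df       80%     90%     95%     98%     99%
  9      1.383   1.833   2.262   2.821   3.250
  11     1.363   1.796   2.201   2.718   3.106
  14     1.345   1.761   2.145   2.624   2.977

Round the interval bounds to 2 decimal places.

The population standard deviation σ is unknown (only the sample standard deviation s is given), so use a t-interval with df = n - 1 = 10 - 1 = 9.

For 80% confidence with df = 9, t* = 1.383 (from t-table)

Standard error: SE = s/√n = 11/√10 = 3.478505

Margin of error: E = t* × SE = 1.383 × 3.478505 = 4.8108

T-interval: x̄ ± E = 37 ± 4.8108 = (32.1892, 41.8108)

Rounded to 2 decimal places:

(32.19, 41.81)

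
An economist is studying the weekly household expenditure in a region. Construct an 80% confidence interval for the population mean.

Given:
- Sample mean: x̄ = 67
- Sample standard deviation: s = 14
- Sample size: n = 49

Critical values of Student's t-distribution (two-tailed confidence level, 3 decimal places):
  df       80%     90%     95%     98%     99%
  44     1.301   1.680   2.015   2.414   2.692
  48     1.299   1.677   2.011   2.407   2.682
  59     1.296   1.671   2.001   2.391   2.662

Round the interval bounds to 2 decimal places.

The population standard deviation σ is unknown (only the sample standard deviation s is given), so use a t-interval with df = n - 1 = 49 - 1 = 48.

For 80% confidence with df = 48, t* = 1.299 (from t-table)

Standard error: SE = s/√n = 14/√49 = 2.000000

Margin of error: E = t* × SE = 1.299 × 2.000000 = 2.5980

T-interval: x̄ ± E = 67 ± 2.5980 = (64.4020, 69.5980)

Rounded to 2 decimal places:

(64.40, 69.60)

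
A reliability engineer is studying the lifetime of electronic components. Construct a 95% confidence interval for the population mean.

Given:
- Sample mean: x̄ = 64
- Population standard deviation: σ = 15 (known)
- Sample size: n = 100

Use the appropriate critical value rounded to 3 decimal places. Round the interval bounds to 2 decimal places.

The population standard deviation σ is known, so use a z-interval (standard normal critical value).

For 95% confidence, z* = 1.96 (from standard normal table)

Standard error: SE = σ/√n = 15/√100 = 1.500000

Margin of error: E = z* × SE = 1.96 × 1.500000 = 2.9400

Z-interval: x̄ ± E = 64 ± 2.9400 = (61.0600, 66.9400)

Rounded to 2 decimal places:

(61.06, 66.94)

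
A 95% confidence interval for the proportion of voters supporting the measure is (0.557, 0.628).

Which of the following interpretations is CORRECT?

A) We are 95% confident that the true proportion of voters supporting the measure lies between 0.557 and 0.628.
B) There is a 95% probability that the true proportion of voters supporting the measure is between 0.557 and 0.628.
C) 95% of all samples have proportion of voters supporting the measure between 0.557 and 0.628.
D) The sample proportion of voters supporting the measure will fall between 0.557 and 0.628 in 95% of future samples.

A confidence interval represents our confidence in the procedure, not a probability statement about the parameter.

Key concept: If we repeated this sampling process many times and computed a 95% CI each time, about 95% of those intervals would contain the true population parameter.

For this specific interval (0.557, 0.628):
- Midpoint (point estimate): 0.5925
- Margin of error: 0.0355

The correct interpretation is the one stating confidence that the true parameter lies in the interval — option A.

A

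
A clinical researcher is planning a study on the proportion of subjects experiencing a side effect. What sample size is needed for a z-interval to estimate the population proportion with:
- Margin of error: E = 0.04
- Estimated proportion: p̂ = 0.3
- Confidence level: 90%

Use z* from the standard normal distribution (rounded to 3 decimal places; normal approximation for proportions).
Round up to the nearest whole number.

Using z* for proportion z-interval (normal approximation).

For 90% confidence, z* = 1.645 (from standard normal table)

Sample size formula for proportion z-interval: n = z*²p̂(1-p̂)/E²

n = 1.645² × 0.3 × 0.7 / 0.04²
  = 2.706025 × 0.21 / 0.0016
  = 355.1658

Round up to the nearest whole number: n = 356

356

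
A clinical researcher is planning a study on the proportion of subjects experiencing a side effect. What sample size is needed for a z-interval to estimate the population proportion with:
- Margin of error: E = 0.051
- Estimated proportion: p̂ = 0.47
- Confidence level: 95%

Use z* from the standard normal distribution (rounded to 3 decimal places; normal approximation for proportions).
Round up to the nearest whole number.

Using z* for proportion z-interval (normal approximation).

For 95% confidence, z* = 1.96 (from standard normal table)

Sample size formula for proportion z-interval: n = z*²p̂(1-p̂)/E²

n = 1.96² × 0.47 × 0.53 / 0.051²
  = 3.8416 × 0.2491 / 0.002601
  = 367.9133

Round up to the nearest whole number: n = 368

368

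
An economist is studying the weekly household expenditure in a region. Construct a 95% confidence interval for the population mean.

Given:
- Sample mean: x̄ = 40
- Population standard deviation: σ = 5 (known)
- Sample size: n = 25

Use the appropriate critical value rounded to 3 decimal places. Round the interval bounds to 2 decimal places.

The population standard deviation σ is known, so use a z-interval (standard normal critical value).

For 95% confidence, z* = 1.96 (from standard normal table)

Standard error: SE = σ/√n = 5/√25 = 1.000000

Margin of error: E = z* × SE = 1.96 × 1.000000 = 1.9600

Z-interval: x̄ ± E = 40 ± 1.9600 = (38.0400, 41.9600)

Rounded to 2 decimal places:

(38.04, 41.96)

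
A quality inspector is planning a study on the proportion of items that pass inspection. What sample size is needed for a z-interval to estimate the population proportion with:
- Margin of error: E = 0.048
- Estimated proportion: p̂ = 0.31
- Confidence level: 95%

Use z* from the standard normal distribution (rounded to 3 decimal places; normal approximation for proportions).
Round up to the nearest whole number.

Using z* for proportion z-interval (normal approximation).

For 95% confidence, z* = 1.96 (from standard normal table)

Sample size formula for proportion z-interval: n = z*²p̂(1-p̂)/E²

n = 1.96² × 0.31 × 0.69 / 0.048²
  = 3.8416 × 0.2139 / 0.002304
  = 356.6485

Round up to the nearest whole number: n = 357

357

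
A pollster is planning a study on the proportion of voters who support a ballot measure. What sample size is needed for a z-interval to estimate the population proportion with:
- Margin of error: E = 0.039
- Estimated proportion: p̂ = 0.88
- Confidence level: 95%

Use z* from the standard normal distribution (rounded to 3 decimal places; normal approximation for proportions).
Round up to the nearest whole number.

Using z* for proportion z-interval (normal approximation).

For 95% confidence, z* = 1.96 (from standard normal table)

Sample size formula for proportion z-interval: n = z*²p̂(1-p̂)/E²

n = 1.96² × 0.88 × 0.12 / 0.039²
  = 3.8416 × 0.1056 / 0.001521
  = 266.7146

Round up to the nearest whole number: n = 267

267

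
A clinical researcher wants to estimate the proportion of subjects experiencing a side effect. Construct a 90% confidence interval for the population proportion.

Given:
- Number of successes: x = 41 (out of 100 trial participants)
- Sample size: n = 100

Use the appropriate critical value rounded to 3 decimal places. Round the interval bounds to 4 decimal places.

Sample proportion: p̂ = 41/100 = 0.410000

Check conditions for normal approximation:
  np̂ = 41 ≥ 10 ✓
  n(1-p̂) = 59 ≥ 10 ✓

The sample is large enough, so use a z-interval (normal approximation) for the proportion.

For 90% confidence, z* = 1.645 (from standard normal table)

Standard error: SE = √(p̂(1-p̂)/n) = √(0.410000×0.590000/100) = 0.04918333

Margin of error: E = z* × SE = 1.645 × 0.04918333 = 0.080907

Z-interval: p̂ ± E = 0.410000 ± 0.080907 = (0.329093, 0.490907)

Rounded to 4 decimal places:

(0.3291, 0.4909)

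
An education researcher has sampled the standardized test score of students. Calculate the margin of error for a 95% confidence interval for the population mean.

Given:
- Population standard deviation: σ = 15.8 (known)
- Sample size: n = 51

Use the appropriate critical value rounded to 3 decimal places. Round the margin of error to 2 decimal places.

The population standard deviation σ is known, so use the z-interval margin of error formula.

For 95% confidence, z* = 1.96 (from standard normal table)

Margin of error formula for z-interval: E = z* × σ/√n

E = 1.96 × 15.8/√51
  = 1.96 × 2.212443
  = 4.3364

Rounded to 2 decimal places:

4.34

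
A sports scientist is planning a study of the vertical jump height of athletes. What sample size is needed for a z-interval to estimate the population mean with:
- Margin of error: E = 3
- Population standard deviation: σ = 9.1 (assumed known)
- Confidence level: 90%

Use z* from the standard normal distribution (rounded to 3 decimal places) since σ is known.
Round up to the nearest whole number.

Using z* since population σ is known (z-interval formula).

For 90% confidence, z* = 1.645 (from standard normal table)

Sample size formula for z-interval: n = (z*σ/E)²

n = (1.645 × 9.1 / 3)²
  = (4.989833)²
  = 24.8984

Round up to the nearest whole number: n = 25

25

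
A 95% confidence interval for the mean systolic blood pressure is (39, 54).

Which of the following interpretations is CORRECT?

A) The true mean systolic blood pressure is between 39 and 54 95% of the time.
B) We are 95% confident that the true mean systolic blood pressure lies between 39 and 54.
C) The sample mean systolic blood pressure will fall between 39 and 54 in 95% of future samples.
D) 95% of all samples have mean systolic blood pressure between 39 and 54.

A confidence interval represents our confidence in the procedure, not a probability statement about the parameter.

Key concept: If we repeated this sampling process many times and computed a 95% CI each time, about 95% of those intervals would contain the true population parameter.

For this specific interval (39, 54):
- Midpoint (point estimate): 46.5
- Margin of error: 7.5

The correct interpretation is the one stating confidence that the true parameter lies in the interval — option B.

B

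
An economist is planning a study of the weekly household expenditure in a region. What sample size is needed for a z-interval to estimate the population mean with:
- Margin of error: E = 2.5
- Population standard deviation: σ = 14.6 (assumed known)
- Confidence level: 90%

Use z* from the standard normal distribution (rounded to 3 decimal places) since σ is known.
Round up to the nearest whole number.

Using z* since population σ is known (z-interval formula).

For 90% confidence, z* = 1.645 (from standard normal table)

Sample size formula for z-interval: n = (z*σ/E)²

n = (1.645 × 14.6 / 2.5)²
  = (9.606800)²
  = 92.2906

Round up to the nearest whole number: n = 93

93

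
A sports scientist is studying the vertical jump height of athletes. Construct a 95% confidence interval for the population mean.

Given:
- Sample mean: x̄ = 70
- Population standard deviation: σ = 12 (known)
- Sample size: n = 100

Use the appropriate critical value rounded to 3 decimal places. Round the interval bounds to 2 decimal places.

The population standard deviation σ is known, so use a z-interval (standard normal critical value).

For 95% confidence, z* = 1.96 (from standard normal table)

Standard error: SE = σ/√n = 12/√100 = 1.200000

Margin of error: E = z* × SE = 1.96 × 1.200000 = 2.3520

Z-interval: x̄ ± E = 70 ± 2.3520 = (67.6480, 72.3520)

Rounded to 2 decimal places:

(67.65, 72.35)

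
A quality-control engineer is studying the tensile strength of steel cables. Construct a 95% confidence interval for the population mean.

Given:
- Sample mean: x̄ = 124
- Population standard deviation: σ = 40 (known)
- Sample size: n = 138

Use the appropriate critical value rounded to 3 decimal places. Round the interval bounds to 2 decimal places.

The population standard deviation σ is known, so use a z-interval (standard normal critical value).

For 95% confidence, z* = 1.96 (from standard normal table)

Standard error: SE = σ/√n = 40/√138 = 3.405026

Margin of error: E = z* × SE = 1.96 × 3.405026 = 6.6739

Z-interval: x̄ ± E = 124 ± 6.6739 = (117.3261, 130.6739)

Rounded to 2 decimal places:

(117.33, 130.67)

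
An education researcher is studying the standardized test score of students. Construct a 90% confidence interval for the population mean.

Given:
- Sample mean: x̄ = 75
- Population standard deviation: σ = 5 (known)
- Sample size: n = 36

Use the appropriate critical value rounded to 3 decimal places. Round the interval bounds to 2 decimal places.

The population standard deviation σ is known, so use a z-interval (standard normal critical value).

For 90% confidence, z* = 1.645 (from standard normal table)

Standard error: SE = σ/√n = 5/√36 = 0.833333

Margin of error: E = z* × SE = 1.645 × 0.833333 = 1.3708

Z-interval: x̄ ± E = 75 ± 1.3708 = (73.6292, 76.3708)

Rounded to 2 decimal places:

(73.63, 76.37)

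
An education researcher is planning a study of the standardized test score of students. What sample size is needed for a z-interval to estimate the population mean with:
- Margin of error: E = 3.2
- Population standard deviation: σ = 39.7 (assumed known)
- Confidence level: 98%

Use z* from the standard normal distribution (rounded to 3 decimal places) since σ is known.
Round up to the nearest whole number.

Using z* since population σ is known (z-interval formula).

For 98% confidence, z* = 2.326 (from standard normal table)

Sample size formula for z-interval: n = (z*σ/E)²

n = (2.326 × 39.7 / 3.2)²
  = (28.856938)²
  = 832.7228

Round up to the nearest whole number: n = 833

833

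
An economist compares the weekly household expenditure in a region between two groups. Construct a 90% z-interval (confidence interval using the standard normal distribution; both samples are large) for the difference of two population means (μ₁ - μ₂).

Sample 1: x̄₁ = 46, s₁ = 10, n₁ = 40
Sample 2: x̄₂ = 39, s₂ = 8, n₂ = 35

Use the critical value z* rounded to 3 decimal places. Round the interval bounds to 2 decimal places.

Both samples are large (n₁ = 40 ≥ 30, n₂ = 35 ≥ 30), so a z-interval for the difference of means applies.

Point estimate: x̄₁ - x̄₂ = 46 - 39 = 7

Standard error: SE = √(s₁²/n₁ + s₂²/n₂)
= √(10²/40 + 8²/35)
= √(2.500000 + 1.828571)
= 2.080522

For 90% confidence, z* = 1.645 (from standard normal table)
Margin of error: E = z* × SE = 1.645 × 2.080522 = 3.4225

Z-interval: (x̄₁ - x̄₂) ± E = 7 ± 3.4225 = (3.5775, 10.4225)

Rounded to 2 decimal places:

(3.58, 10.42)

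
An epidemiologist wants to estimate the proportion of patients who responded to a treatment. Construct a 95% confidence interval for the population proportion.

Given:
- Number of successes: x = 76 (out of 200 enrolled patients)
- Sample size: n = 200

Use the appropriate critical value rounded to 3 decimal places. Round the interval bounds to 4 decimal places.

Sample proportion: p̂ = 76/200 = 0.380000

Check conditions for normal approximation:
  np̂ = 76 ≥ 10 ✓
  n(1-p̂) = 124 ≥ 10 ✓

The sample is large enough, so use a z-interval (normal approximation) for the proportion.

For 95% confidence, z* = 1.96 (from standard normal table)

Standard error: SE = √(p̂(1-p̂)/n) = √(0.380000×0.620000/200) = 0.03432200

Margin of error: E = z* × SE = 1.96 × 0.03432200 = 0.067271

Z-interval: p̂ ± E = 0.380000 ± 0.067271 = (0.312729, 0.447271)

Rounded to 4 decimal places:

(0.3127, 0.4473)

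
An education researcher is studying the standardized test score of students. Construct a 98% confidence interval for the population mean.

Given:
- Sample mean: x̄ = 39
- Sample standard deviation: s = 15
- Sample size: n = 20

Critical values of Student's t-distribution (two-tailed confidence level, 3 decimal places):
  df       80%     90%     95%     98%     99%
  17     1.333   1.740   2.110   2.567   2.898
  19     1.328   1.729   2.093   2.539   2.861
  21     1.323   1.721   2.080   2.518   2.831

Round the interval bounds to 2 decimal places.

The population standard deviation σ is unknown (only the sample standard deviation s is given), so use a t-interval with df = n - 1 = 20 - 1 = 19.

For 98% confidence with df = 19, t* = 2.539 (from t-table)

Standard error: SE = s/√n = 15/√20 = 3.354102

Margin of error: E = t* × SE = 2.539 × 3.354102 = 8.5161

T-interval: x̄ ± E = 39 ± 8.5161 = (30.4839, 47.5161)

Rounded to 2 decimal places:

(30.48, 47.52)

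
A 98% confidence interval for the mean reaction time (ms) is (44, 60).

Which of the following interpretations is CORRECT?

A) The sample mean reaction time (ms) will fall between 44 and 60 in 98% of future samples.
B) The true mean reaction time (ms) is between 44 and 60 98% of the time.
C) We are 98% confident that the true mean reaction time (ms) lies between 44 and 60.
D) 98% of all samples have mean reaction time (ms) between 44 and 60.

A confidence interval represents our confidence in the procedure, not a probability statement about the parameter.

Key concept: If we repeated this sampling process many times and computed a 98% CI each time, about 98% of those intervals would contain the true population parameter.

For this specific interval (44, 60):
- Midpoint (point estimate): 52
- Margin of error: 8

The correct interpretation is the one stating confidence that the true parameter lies in the interval — option C.

C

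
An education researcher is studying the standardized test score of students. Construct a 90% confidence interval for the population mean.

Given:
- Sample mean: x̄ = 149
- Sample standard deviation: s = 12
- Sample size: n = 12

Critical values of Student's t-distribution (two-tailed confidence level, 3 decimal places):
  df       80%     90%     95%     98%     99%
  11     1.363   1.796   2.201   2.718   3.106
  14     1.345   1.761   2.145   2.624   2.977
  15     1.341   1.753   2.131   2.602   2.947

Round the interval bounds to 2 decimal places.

The population standard deviation σ is unknown (only the sample standard deviation s is given), so use a t-interval with df = n - 1 = 12 - 1 = 11.

For 90% confidence with df = 11, t* = 1.796 (from t-table)

Standard error: SE = s/√n = 12/√12 = 3.464102

Margin of error: E = t* × SE = 1.796 × 3.464102 = 6.2215

T-interval: x̄ ± E = 149 ± 6.2215 = (142.7785, 155.2215)

Rounded to 2 decimal places:

(142.78, 155.22)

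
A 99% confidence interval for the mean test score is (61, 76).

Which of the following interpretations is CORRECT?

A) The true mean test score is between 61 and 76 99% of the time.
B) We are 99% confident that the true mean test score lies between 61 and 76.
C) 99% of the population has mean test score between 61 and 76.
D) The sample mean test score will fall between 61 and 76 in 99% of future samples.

A confidence interval represents our confidence in the procedure, not a probability statement about the parameter.

Key concept: If we repeated this sampling process many times and computed a 99% CI each time, about 99% of those intervals would contain the true population parameter.

For this specific interval (61, 76):
- Midpoint (point estimate): 68.5
- Margin of error: 7.5

The correct interpretation is the one stating confidence that the true parameter lies in the interval — option B.

B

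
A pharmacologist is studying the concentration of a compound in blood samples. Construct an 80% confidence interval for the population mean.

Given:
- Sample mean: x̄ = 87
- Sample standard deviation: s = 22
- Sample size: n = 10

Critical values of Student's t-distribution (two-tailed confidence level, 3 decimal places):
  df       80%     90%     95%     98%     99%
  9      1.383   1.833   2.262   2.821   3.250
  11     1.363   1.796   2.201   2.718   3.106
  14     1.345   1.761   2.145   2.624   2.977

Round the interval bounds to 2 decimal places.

The population standard deviation σ is unknown (only the sample standard deviation s is given), so use a t-interval with df = n - 1 = 10 - 1 = 9.

For 80% confidence with df = 9, t* = 1.383 (from t-table)

Standard error: SE = s/√n = 22/√10 = 6.957011

Margin of error: E = t* × SE = 1.383 × 6.957011 = 9.6215

T-interval: x̄ ± E = 87 ± 9.6215 = (77.3785, 96.6215)

Rounded to 2 decimal places:

(77.38, 96.62)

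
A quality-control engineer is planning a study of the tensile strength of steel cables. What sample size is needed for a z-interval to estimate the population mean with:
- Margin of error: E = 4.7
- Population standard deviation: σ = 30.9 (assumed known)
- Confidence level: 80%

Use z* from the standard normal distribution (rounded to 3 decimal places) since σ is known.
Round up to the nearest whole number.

Using z* since population σ is known (z-interval formula).

For 80% confidence, z* = 1.282 (from standard normal table)

Sample size formula for z-interval: n = (z*σ/E)²

n = (1.282 × 30.9 / 4.7)²
  = (8.428468)²
  = 71.0391

Round up to the nearest whole number: n = 72

72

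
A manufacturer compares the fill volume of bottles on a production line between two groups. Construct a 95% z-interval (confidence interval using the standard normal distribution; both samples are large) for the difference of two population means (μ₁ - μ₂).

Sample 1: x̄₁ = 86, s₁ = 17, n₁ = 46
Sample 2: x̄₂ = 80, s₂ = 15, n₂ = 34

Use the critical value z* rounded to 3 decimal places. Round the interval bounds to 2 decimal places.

Both samples are large (n₁ = 46 ≥ 30, n₂ = 34 ≥ 30), so a z-interval for the difference of means applies.

Point estimate: x̄₁ - x̄₂ = 86 - 80 = 6

Standard error: SE = √(s₁²/n₁ + s₂²/n₂)
= √(17²/46 + 15²/34)
= √(6.282609 + 6.617647)
= 3.591693

For 95% confidence, z* = 1.96 (from standard normal table)
Margin of error: E = z* × SE = 1.96 × 3.591693 = 7.0397

Z-interval: (x̄₁ - x̄₂) ± E = 6 ± 7.0397 = (-1.0397, 13.0397)

Rounded to 2 decimal places:

(-1.04, 13.04)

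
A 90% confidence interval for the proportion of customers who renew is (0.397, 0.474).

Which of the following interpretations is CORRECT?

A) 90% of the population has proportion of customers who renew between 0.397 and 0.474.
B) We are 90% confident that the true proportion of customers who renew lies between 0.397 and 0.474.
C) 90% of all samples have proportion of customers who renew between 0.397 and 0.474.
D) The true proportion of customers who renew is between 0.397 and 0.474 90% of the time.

A confidence interval represents our confidence in the procedure, not a probability statement about the parameter.

Key concept: If we repeated this sampling process many times and computed a 90% CI each time, about 90% of those intervals would contain the true population parameter.

For this specific interval (0.397, 0.474):
- Midpoint (point estimate): 0.4355
- Margin of error: 0.0385

The correct interpretation is the one stating confidence that the true parameter lies in the interval — option B.

B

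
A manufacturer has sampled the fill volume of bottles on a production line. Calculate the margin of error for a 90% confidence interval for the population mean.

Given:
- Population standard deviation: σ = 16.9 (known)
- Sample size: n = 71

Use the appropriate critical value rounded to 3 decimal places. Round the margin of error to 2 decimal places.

The population standard deviation σ is known, so use the z-interval margin of error formula.

For 90% confidence, z* = 1.645 (from standard normal table)

Margin of error formula for z-interval: E = z* × σ/√n

E = 1.645 × 16.9/√71
  = 1.645 × 2.005661
  = 3.2993

Rounded to 2 decimal places:

3.30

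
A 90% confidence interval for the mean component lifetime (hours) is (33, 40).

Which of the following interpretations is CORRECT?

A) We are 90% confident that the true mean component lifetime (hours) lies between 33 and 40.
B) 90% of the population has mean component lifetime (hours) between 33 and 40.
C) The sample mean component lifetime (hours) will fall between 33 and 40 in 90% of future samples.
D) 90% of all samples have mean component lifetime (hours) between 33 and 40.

A confidence interval represents our confidence in the procedure, not a probability statement about the parameter.

Key concept: If we repeated this sampling process many times and computed a 90% CI each time, about 90% of those intervals would contain the true population parameter.

For this specific interval (33, 40):
- Midpoint (point estimate): 36.5
- Margin of error: 3.5

The correct interpretation is the one stating confidence that the true parameter lies in the interval — option A.

A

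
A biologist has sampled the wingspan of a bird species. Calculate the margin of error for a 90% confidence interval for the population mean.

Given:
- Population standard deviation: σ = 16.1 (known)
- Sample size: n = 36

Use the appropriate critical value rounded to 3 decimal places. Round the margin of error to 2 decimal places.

The population standard deviation σ is known, so use the z-interval margin of error formula.

For 90% confidence, z* = 1.645 (from standard normal table)

Margin of error formula for z-interval: E = z* × σ/√n

E = 1.645 × 16.1/√36
  = 1.645 × 2.683333
  = 4.4141

Rounded to 2 decimal places:

4.41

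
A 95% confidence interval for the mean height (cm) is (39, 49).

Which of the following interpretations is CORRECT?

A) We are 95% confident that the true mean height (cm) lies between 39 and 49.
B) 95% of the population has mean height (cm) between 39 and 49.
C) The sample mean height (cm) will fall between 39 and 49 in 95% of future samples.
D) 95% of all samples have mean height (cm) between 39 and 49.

A confidence interval represents our confidence in the procedure, not a probability statement about the parameter.

Key concept: If we repeated this sampling process many times and computed a 95% CI each time, about 95% of those intervals would contain the true population parameter.

For this specific interval (39, 49):
- Midpoint (point estimate): 44
- Margin of error: 5

The correct interpretation is the one stating confidence that the true parameter lies in the interval — option A.

A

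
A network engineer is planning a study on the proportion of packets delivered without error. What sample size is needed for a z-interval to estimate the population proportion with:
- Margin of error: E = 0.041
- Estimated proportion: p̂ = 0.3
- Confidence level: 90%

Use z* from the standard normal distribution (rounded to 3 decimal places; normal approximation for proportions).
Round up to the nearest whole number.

Using z* for proportion z-interval (normal approximation).

For 90% confidence, z* = 1.645 (from standard normal table)

Sample size formula for proportion z-interval: n = z*²p̂(1-p̂)/E²

n = 1.645² × 0.3 × 0.7 / 0.041²
  = 2.706025 × 0.21 / 0.001681
  = 338.0519

Round up to the nearest whole number: n = 339

339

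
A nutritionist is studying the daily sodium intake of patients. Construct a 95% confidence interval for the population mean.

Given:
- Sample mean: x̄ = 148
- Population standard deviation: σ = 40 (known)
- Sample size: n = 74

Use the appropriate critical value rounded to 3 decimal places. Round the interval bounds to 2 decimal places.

The population standard deviation σ is known, so use a z-interval (standard normal critical value).

For 95% confidence, z* = 1.96 (from standard normal table)

Standard error: SE = σ/√n = 40/√74 = 4.649906

Margin of error: E = z* × SE = 1.96 × 4.649906 = 9.1138

Z-interval: x̄ ± E = 148 ± 9.1138 = (138.8862, 157.1138)

Rounded to 2 decimal places:

(138.89, 157.11)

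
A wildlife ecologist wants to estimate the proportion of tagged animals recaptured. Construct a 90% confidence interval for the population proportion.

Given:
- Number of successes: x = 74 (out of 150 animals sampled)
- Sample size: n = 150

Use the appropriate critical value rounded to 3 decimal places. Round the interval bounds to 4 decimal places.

Sample proportion: p̂ = 74/150 = 0.493333

Check conditions for normal approximation:
  np̂ = 74 ≥ 10 ✓
  n(1-p̂) = 76 ≥ 10 ✓

The sample is large enough, so use a z-interval (normal approximation) for the proportion.

For 90% confidence, z* = 1.645 (from standard normal table)

Standard error: SE = √(p̂(1-p̂)/n) = √(0.493333×0.506667/150) = 0.04082120

Margin of error: E = z* × SE = 1.645 × 0.04082120 = 0.067151

Z-interval: p̂ ± E = 0.493333 ± 0.067151 = (0.426182, 0.560484)

Rounded to 4 decimal places:

(0.4262, 0.5605)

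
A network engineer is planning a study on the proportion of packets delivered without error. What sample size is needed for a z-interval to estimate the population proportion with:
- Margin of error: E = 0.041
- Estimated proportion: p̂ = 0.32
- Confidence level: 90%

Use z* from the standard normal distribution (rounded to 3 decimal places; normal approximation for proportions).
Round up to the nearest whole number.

Using z* for proportion z-interval (normal approximation).

For 90% confidence, z* = 1.645 (from standard normal table)

Sample size formula for proportion z-interval: n = z*²p̂(1-p̂)/E²

n = 1.645² × 0.32 × 0.68 / 0.041²
  = 2.706025 × 0.2176 / 0.001681
  = 350.2862

Round up to the nearest whole number: n = 351

351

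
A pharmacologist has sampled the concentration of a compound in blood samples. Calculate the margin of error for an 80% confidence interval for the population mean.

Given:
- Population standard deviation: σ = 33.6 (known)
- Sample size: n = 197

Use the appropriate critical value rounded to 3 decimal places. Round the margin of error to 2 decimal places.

The population standard deviation σ is known, so use the z-interval margin of error formula.

For 80% confidence, z* = 1.282 (from standard normal table)

Margin of error formula for z-interval: E = z* × σ/√n

E = 1.282 × 33.6/√197
  = 1.282 × 2.393901
  = 3.0690

Rounded to 2 decimal places:

3.07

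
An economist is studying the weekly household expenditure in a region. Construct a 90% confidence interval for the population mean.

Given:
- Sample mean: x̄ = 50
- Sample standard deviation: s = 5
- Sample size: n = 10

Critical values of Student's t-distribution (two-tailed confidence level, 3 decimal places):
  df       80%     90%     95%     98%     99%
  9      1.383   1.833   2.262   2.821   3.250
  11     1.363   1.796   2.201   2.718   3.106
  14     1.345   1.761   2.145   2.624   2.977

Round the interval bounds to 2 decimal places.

The population standard deviation σ is unknown (only the sample standard deviation s is given), so use a t-interval with df = n - 1 = 10 - 1 = 9.

For 90% confidence with df = 9, t* = 1.833 (from t-table)

Standard error: SE = s/√n = 5/√10 = 1.581139

Margin of error: E = t* × SE = 1.833 × 1.581139 = 2.8982

T-interval: x̄ ± E = 50 ± 2.8982 = (47.1018, 52.8982)

Rounded to 2 decimal places:

(47.10, 52.90)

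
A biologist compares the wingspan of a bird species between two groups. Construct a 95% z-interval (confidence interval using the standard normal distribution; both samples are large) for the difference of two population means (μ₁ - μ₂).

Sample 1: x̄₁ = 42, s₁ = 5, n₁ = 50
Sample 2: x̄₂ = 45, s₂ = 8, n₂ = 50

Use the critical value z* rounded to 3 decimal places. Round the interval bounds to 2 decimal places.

Both samples are large (n₁ = 50 ≥ 30, n₂ = 50 ≥ 30), so a z-interval for the difference of means applies.

Point estimate: x̄₁ - x̄₂ = 42 - 45 = -3

Standard error: SE = √(s₁²/n₁ + s₂²/n₂)
= √(5²/50 + 8²/50)
= √(0.5000000 + 1.2800000)
= 1.3341664

For 95% confidence, z* = 1.96 (from standard normal table)
Margin of error: E = z* × SE = 1.96 × 1.3341664 = 2.61497

Z-interval: (x̄₁ - x̄₂) ± E = -3 ± 2.61497 = (-5.61497, -0.38503)

Rounded to 2 decimal places:

(-5.61, -0.39)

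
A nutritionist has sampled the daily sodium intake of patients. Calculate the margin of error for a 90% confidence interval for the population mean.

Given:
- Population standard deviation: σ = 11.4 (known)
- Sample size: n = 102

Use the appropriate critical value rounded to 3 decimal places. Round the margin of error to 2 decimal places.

The population standard deviation σ is known, so use the z-interval margin of error formula.

For 90% confidence, z* = 1.645 (from standard normal table)

Margin of error formula for z-interval: E = z* × σ/√n

E = 1.645 × 11.4/√102
  = 1.645 × 1.128768
  = 1.8568

Rounded to 2 decimal places:

1.86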